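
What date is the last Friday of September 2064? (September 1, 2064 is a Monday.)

September 2064 begins on a Monday, so the first Friday is September 5 (4 days later).
September 2064 has 30 days. Adding weeks: 5, 12, 19, 26 — the last one ≤ 30 is the 26th.

September 26, 2064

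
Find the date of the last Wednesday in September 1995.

27 September 1995

The first Wednesday of September 1995 is September 6.
September 1995 has 30 days. Adding weeks: 6, 13, 20, 27 — the last one ≤ 30 is the 27th.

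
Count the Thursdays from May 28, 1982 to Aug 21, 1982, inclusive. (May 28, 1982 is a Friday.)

May 28, 1982 is a Friday; the first Thursday on or after it is Jun 3, 1982 (6 days later).
From Jun 3, 1982 to Aug 21, 1982: 27 + 31 + 21 = 79 days (rest of Jun, Jul, Aug).
79 ÷ 7 = 11 full weeks with remainder 2, so 11 more Thursdays after the first → 12.

12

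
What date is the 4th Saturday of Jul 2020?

Jul 25, 2020

The first Saturday of Jul 2020 is Jul 4.
The 4th Saturday is 3 weeks later: 4 + 21 = 25.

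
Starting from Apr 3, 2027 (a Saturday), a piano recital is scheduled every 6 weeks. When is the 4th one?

The 4th occurrence is 3 intervals after the first: 3 × 42 = 126 days after Apr 3, 2027.
Apr has 30 days — 27 days to the end of Apr leaves 99.
May has 31 days (68 left).
Jun has 30 days (38 left).
Jul has 31 days (7 left).
7 days into Aug → Aug 7, 2027.

Aug 7, 2027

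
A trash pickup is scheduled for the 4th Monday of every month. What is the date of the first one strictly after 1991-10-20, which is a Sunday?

October 1991 starts on a Tuesday; its first Monday is the 7th, so the 4th Monday is the 28th — 1991-10-28.
1991-10-28 is after 1991-10-20, so that is the next one.

1991-10-28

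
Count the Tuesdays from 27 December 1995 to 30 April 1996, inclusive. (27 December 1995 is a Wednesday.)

27 December 1995 is a Wednesday; the first Tuesday on or after it is 2 January 1996 (6 days later).
From 2 January 1996 to 30 April 1996: 29 + 29 + 31 + 30 = 119 days (rest of January, February, March, April).
119 ÷ 7 = 17 full weeks with remainder 0, so 17 more Tuesdays after the first → 18.

18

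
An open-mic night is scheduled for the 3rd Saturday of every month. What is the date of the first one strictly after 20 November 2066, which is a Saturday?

November 2066 starts on a Monday; its first Saturday is the 6th, so the 3rd Saturday is the 20th — 20 November 2066.
That is not after 20 November 2066, so look at December 2066.
December 2066 starts on a Wednesday; its first Saturday is the 4th, so the 3rd Saturday is the 18th — 18 December 2066.

18 December 2066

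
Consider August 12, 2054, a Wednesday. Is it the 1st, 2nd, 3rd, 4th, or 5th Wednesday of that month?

Day 12 falls in week ⌈12/7⌉ of the month.
Days 1–7 hold the 1st Wednesday, 8–14 the 2nd, 15–21 the 3rd, 22–28 the 4th, 29–31 the 5th.
12 is in the range for the 2nd.

2nd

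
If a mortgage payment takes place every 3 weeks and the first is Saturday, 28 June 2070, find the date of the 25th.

14 November 2071

The 25th occurrence is 24 intervals after the first: 24 × 21 = 504 days after 28 June 2070.
June has 30 days — 2 days to the end of June leaves 502.
From end of June to end of 2070 is 184 days (318 left).
January has 31 days (287 left).
February has 28 days (259 left).
March has 31 days (228 left).
April has 30 days (198 left).
May has 31 days (167 left).
June has 30 days (137 left).
July has 31 days (106 left).
August has 31 days (75 left).
September has 30 days (45 left).
October has 31 days (14 left).
14 days into November → 14 November 2071.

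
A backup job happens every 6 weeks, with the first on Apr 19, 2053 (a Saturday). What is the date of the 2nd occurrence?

May 31, 2053

The 2nd occurrence is 1 interval after the first: 1 × 42 = 42 days after Apr 19, 2053.
Apr has 30 days — 11 days to the end of Apr leaves 31.
31 days into May → May 31, 2053.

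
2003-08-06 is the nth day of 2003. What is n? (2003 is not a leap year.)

218

Days in months before August: 31 + 28 + 31 + 30 + 31 + 30 + 31 = 212.
Plus 6 days into August → day 218.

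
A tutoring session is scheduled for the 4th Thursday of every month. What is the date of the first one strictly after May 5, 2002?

May 2002 starts on a Wednesday; its first Thursday is the 2nd, so the 4th Thursday is the 23rd — May 23, 2002.
May 23, 2002 is after May 5, 2002, so that is the next one.

May 23, 2002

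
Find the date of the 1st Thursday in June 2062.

2062-06-01

June 2062 begins on a Thursday, so the first Thursday is June 1.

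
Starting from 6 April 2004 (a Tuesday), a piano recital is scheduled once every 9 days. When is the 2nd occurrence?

The 2nd occurrence is 1 interval after the first: 1 × 9 = 9 days after 6 April 2004.
9 days later is 15 April 2004.

15 April 2004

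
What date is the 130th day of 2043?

January has 31 days (130 − 31 = 99 remain).
February has 28 days (99 − 28 = 71 remain).
March has 31 days (71 − 31 = 40 remain).
April has 30 days (40 − 30 = 10 remain).
10 into May → May 10.

10 May 2043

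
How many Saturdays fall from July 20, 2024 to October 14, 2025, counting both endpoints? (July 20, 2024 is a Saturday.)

July 20, 2024 is a Saturday; the first Saturday on or after it is July 20, 2024.
From July 20, 2024 to October 14, 2025: 164 + 287 = 451 days (rest of 2024, to October 14, 2025 in 2025).
451 ÷ 7 = 64 full weeks with remainder 3, so 64 more Saturdays after the first → 65.

65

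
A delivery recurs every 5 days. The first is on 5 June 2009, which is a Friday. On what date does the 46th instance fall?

The 46th occurrence is 45 intervals after the first: 45 × 5 = 225 days after 5 June 2009.
June has 30 days — 25 days to the end of June leaves 200.
July has 31 days (169 left).
August has 31 days (138 left).
September has 30 days (108 left).
October has 31 days (77 left).
November has 30 days (47 left).
December has 31 days (16 left).
16 days into January → 16 January 2010.

16 January 2010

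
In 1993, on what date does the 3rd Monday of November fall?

1993-11-15

November 1993 begins on a Monday, so the first Monday is November 1.
The 3rd Monday is 2 weeks later: 1 + 14 = 15.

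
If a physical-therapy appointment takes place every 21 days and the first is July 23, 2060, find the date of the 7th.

The 7th occurrence is 6 intervals after the first: 6 × 21 = 126 days after July 23, 2060.
July has 31 days — 8 days to the end of July leaves 118.
August has 31 days (87 left).
September has 30 days (57 left).
October has 31 days (26 left).
26 days into November → November 26, 2060.

November 26, 2060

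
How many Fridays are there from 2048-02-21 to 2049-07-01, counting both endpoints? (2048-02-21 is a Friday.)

2048-02-21 is a Friday; the first Friday on or after it is 2048-02-21.
From 2048-02-21 to 2049-07-01: 314 + 182 = 496 days (rest of 2048, to 2049-07-01 in 2049).
496 ÷ 7 = 70 full weeks with remainder 6, so 70 more Fridays after the first → 71.

71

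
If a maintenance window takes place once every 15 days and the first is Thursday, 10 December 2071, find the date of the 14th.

The 14th occurrence is 13 intervals after the first: 13 × 15 = 195 days after 10 December 2071.
December has 31 days — 21 days to the end of December leaves 174.
January has 31 days (143 left).
February has 29 days (114 left).
March has 31 days (83 left).
April has 30 days (53 left).
May has 31 days (22 left).
22 days into June → 22 June 2072.

22 June 2072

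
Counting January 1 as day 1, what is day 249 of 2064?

January has 31 days (249 − 31 = 218 remain).
February has 29 days (218 − 29 = 189 remain).
March has 31 days (189 − 31 = 158 remain).
April has 30 days (158 − 30 = 128 remain).
May has 31 days (128 − 31 = 97 remain).
June has 30 days (97 − 30 = 67 remain).
July has 31 days (67 − 31 = 36 remain).
August has 31 days (36 − 31 = 5 remain).
5 into September → September 5.

5 September 2064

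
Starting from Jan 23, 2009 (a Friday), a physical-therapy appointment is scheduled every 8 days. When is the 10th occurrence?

The 10th occurrence is 9 intervals after the first: 9 × 8 = 72 days after Jan 23, 2009.
Jan has 31 days — 8 days to the end of Jan leaves 64.
Feb has 28 days (36 left).
Mar has 31 days (5 left).
5 days into Apr → Apr 5, 2009.

Apr 5, 2009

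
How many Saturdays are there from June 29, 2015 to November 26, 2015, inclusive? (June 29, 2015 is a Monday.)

June 29, 2015 is a Monday; the first Saturday on or after it is July 4, 2015 (5 days later).
From July 4, 2015 to November 26, 2015: 27 + 31 + 30 + 31 + 26 = 145 days (rest of July, August, September, October, November).
145 ÷ 7 = 20 full weeks with remainder 5, so 20 more Saturdays after the first → 21.

21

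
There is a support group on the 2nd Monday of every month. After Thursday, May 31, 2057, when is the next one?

June 11, 2057

May 2057 starts on a Tuesday; its first Monday is the 7th, so the 2nd Monday is the 14th — May 14, 2057.
That is not after May 31, 2057, so look at June 2057.
June 2057 starts on a Friday; its first Monday is the 4th, so the 2nd Monday is the 11th — June 11, 2057.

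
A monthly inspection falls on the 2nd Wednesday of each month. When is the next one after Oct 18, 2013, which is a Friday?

Nov 13, 2013

Oct 2013 starts on a Tuesday; its first Wednesday is the 2nd, so the 2nd Wednesday is the 9th — Oct 9, 2013.
That is not after Oct 18, 2013, so look at Nov 2013.
Nov 2013 starts on a Friday; its first Wednesday is the 6th, so the 2nd Wednesday is the 13th — Nov 13, 2013.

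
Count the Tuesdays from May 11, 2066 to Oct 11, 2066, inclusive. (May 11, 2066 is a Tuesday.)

22

May 11, 2066 is a Tuesday; the first Tuesday on or after it is May 11, 2066.
From May 11, 2066 to Oct 11, 2066: 20 + 30 + 31 + 31 + 30 + 11 = 153 days (rest of May, Jun, Jul, Aug, Sep, Oct).
153 ÷ 7 = 21 full weeks with remainder 6, so 21 more Tuesdays after the first → 22.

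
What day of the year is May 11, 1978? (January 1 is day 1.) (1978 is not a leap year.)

Days in months before May: 31 + 28 + 31 + 30 = 120.
Plus 11 days into May → day 131.

131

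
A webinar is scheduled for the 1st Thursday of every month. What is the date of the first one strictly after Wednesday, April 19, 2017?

May 4, 2017

April 2017 starts on a Saturday, so its 1st Thursday is April 6, 2017 (5 days in).
That is not after April 19, 2017, so look at May 2017.
May 2017 starts on a Monday, so its 1st Thursday is May 4, 2017 (3 days in).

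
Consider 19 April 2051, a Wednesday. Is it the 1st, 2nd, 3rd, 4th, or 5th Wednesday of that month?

3rd

Day 19 falls in week ⌈19/7⌉ of the month.
Days 1–7 hold the 1st Wednesday, 8–14 the 2nd, 15–21 the 3rd, 22–28 the 4th, 29–31 the 5th.
19 is in the range for the 3rd.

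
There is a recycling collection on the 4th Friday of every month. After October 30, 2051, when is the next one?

October 2051 starts on a Sunday; its first Friday is the 6th, so the 4th Friday is the 27th — October 27, 2051.
That is not after October 30, 2051, so look at November 2051.
November 2051 starts on a Wednesday; its first Friday is the 3rd, so the 4th Friday is the 24th — November 24, 2051.

November 24, 2051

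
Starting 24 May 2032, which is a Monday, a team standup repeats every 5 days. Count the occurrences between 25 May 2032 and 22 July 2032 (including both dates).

11

Occurrences land 5·i days after 24 May 2032 for i = 0, 1, 2, …
25 May 2032 is 1 day after the start; 1 ÷ 5 = 0 remainder 1; since the remainder is 1, round up to i = 1. First occurrence in the window: #2 on 29 May 2032 (1×5 = 5 days in).
22 July 2032 is 59 days after the start; 59 ÷ 5 = 11 remainder 4. Last occurrence in the window: #12 on 18 July 2032.
Occurrences #2 through #12: 11 in total.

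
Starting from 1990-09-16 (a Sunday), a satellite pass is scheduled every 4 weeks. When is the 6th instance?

The 6th occurrence is 5 intervals after the first: 5 × 28 = 140 days after 1990-09-16.
September has 30 days — 14 days to the end of September leaves 126.
October has 31 days (95 left).
November has 30 days (65 left).
December has 31 days (34 left).
January has 31 days (3 left).
3 days into February → 1991-02-03.

1991-02-03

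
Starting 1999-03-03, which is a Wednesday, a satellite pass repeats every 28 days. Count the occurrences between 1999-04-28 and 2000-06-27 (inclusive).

16

Occurrences land 28·i days after 1999-03-03 for i = 0, 1, 2, …
1999-04-28 is 56 days after the start; 56 ÷ 28 = 2 remainder 0. First occurrence in the window: #3 on 1999-04-28 (2×28 = 56 days in).
2000-06-27 is 482 days after the start; 482 ÷ 28 = 17 remainder 6. Last occurrence in the window: #18 on 2000-06-21.
Occurrences #3 through #18: 16 in total.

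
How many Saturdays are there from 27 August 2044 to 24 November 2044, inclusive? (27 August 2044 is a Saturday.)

27 August 2044 is a Saturday; the first Saturday on or after it is 27 August 2044.
From 27 August 2044 to 24 November 2044: 4 + 30 + 31 + 24 = 89 days (rest of August, September, October, November).
89 ÷ 7 = 12 full weeks with remainder 5, so 12 more Saturdays after the first → 13.

13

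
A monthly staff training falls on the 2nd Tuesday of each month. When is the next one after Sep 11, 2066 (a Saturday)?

Sep 2066 starts on a Wednesday; its first Tuesday is the 7th, so the 2nd Tuesday is the 14th — Sep 14, 2066.
Sep 14, 2066 is after Sep 11, 2066, so that is the next one.

Sep 14, 2066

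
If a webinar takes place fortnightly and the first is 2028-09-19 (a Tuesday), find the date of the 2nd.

2028-10-03

The 2nd occurrence is 1 interval after the first: 1 × 14 = 14 days after 2028-09-19.
September has 30 days — 11 days to the end of September leaves 3.
3 days into October → 2028-10-03.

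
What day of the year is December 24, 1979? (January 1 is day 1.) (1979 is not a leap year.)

Days in months before December: 31 + 28 + 31 + 30 + 31 + 30 + 31 + 31 + 30 + 31 + 30 = 334.
Plus 24 days into December → day 358.

358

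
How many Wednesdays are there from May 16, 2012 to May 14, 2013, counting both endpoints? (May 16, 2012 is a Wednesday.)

May 16, 2012 is a Wednesday; the first Wednesday on or after it is May 16, 2012.
From May 16, 2012 to May 14, 2013: 229 + 134 = 363 days (rest of 2012, to May 14, 2013 in 2013).
363 ÷ 7 = 51 full weeks with remainder 6, so 51 more Wednesdays after the first → 52.

52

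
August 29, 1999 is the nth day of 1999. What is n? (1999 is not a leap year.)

Days in months before August: 31 + 28 + 31 + 30 + 31 + 30 + 31 = 212.
Plus 29 days into August → day 241.

241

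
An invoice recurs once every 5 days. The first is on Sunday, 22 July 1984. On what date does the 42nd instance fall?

The 42nd occurrence is 41 intervals after the first: 41 × 5 = 205 days after 22 July 1984.
July has 31 days — 9 days to the end of July leaves 196.
August has 31 days (165 left).
September has 30 days (135 left).
October has 31 days (104 left).
November has 30 days (74 left).
December has 31 days (43 left).
January has 31 days (12 left).
12 days into February → 12 February 1985.

12 February 1985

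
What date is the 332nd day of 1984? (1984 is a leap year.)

1984-11-27

January has 31 days (332 − 31 = 301 remain).
February has 29 days (301 − 29 = 272 remain).
March has 31 days (272 − 31 = 241 remain).
April has 30 days (241 − 30 = 211 remain).
May has 31 days (211 − 31 = 180 remain).
June has 30 days (180 − 30 = 150 remain).
July has 31 days (150 − 31 = 119 remain).
August has 31 days (119 − 31 = 88 remain).
September has 30 days (88 − 30 = 58 remain).
October has 31 days (58 − 31 = 27 remain).
27 into November → November 27.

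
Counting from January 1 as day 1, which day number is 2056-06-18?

170

Days in months before June: 31 + 29 + 31 + 30 + 31 = 152.
Plus 18 days into June → day 170.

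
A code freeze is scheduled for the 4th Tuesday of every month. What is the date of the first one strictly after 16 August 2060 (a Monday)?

24 August 2060

August 2060 starts on a Sunday; its first Tuesday is the 3rd, so the 4th Tuesday is the 24th — 24 August 2060.
24 August 2060 is after 16 August 2060, so that is the next one.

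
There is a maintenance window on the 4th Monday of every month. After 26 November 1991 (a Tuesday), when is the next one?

23 December 1991

November 1991 starts on a Friday; its first Monday is the 4th, so the 4th Monday is the 25th — 25 November 1991.
That is not after 26 November 1991, so look at December 1991.
December 1991 starts on a Sunday; its first Monday is the 2nd, so the 4th Monday is the 23rd — 23 December 1991.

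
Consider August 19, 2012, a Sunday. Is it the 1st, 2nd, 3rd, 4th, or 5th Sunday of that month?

Day 19 falls in week ⌈19/7⌉ of the month.
Days 1–7 hold the 1st Sunday, 8–14 the 2nd, 15–21 the 3rd, 22–28 the 4th, 29–31 the 5th.
19 is in the range for the 3rd.

3rd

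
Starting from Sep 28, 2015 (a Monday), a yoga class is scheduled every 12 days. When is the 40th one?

The 40th occurrence is 39 intervals after the first: 39 × 12 = 468 days after Sep 28, 2015.
Sep has 30 days — 2 days to the end of Sep leaves 466.
From end of Sep to end of 2015 is 92 days (374 left).
2016 has 366 days (8 left).
8 days into Jan → Jan 8, 2017.

Jan 8, 2017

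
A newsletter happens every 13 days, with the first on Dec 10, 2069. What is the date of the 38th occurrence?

Apr 5, 2071

The 38th occurrence is 37 intervals after the first: 37 × 13 = 481 days after Dec 10, 2069.
Dec has 31 days — 21 days to the end of Dec leaves 460.
2070 has 365 days (95 left).
Jan has 31 days (64 left).
Feb has 28 days (36 left).
Mar has 31 days (5 left).
5 days into Apr → Apr 5, 2071.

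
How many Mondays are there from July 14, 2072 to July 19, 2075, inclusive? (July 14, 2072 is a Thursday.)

July 14, 2072 is a Thursday; the first Monday on or after it is July 18, 2072 (4 days later).
From July 18, 2072 to July 19, 2075: 166 + 365 + 365 + 200 = 1096 days (rest of 2072, 2073, 2074, to July 19, 2075 in 2075).
1096 ÷ 7 = 156 full weeks with remainder 4, so 156 more Mondays after the first → 157.

157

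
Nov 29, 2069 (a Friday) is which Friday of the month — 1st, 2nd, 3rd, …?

Day 29 falls in week ⌈29/7⌉ of the month.
Days 1–7 hold the 1st Friday, 8–14 the 2nd, 15–21 the 3rd, 22–28 the 4th, 29–31 the 5th.
29 is in the range for the 5th.

5th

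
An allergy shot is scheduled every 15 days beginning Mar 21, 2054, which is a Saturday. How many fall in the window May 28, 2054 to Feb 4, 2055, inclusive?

17

Occurrences land 15·i days after Mar 21, 2054 for i = 0, 1, 2, …
May 28, 2054 is 68 days after the start; 68 ÷ 15 = 4 remainder 8; since the remainder is 8, round up to i = 5. First occurrence in the window: #6 on Jun 4, 2054 (5×15 = 75 days in).
Feb 4, 2055 is 320 days after the start; 320 ÷ 15 = 21 remainder 5. Last occurrence in the window: #22 on Jan 30, 2055.
Occurrences #6 through #22: 17 in total.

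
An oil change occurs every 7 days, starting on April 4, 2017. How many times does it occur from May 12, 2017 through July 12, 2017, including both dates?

Occurrences land 7·i days after April 4, 2017 for i = 0, 1, 2, …
May 12, 2017 is 38 days after the start; 38 ÷ 7 = 5 remainder 3; since the remainder is 3, round up to i = 6. First occurrence in the window: #7 on May 16, 2017 (6×7 = 42 days in).
July 12, 2017 is 99 days after the start; 99 ÷ 7 = 14 remainder 1. Last occurrence in the window: #15 on July 11, 2017.
Occurrences #7 through #15: 9 in total.

9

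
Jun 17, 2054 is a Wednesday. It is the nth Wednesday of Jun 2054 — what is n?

3rd

Day 17 falls in week ⌈17/7⌉ of the month.
Days 1–7 hold the 1st Wednesday, 8–14 the 2nd, 15–21 the 3rd, 22–28 the 4th, 29–31 the 5th.
17 is in the range for the 3rd.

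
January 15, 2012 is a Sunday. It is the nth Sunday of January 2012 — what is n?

3rd

Day 15 falls in week ⌈15/7⌉ of the month.
Days 1–7 hold the 1st Sunday, 8–14 the 2nd, 15–21 the 3rd, 22–28 the 4th, 29–31 the 5th.
15 is in the range for the 3rd.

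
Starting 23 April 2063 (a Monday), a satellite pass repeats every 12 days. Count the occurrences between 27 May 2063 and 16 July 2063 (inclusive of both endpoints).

Occurrences land 12·i days after 23 April 2063 for i = 0, 1, 2, …
27 May 2063 is 34 days after the start; 34 ÷ 12 = 2 remainder 10; since the remainder is 10, round up to i = 3. First occurrence in the window: #4 on 29 May 2063 (3×12 = 36 days in).
16 July 2063 is 84 days after the start; 84 ÷ 12 = 7 remainder 0. Last occurrence in the window: #8 on 16 July 2063.
Occurrences #4 through #8: 5 in total.

5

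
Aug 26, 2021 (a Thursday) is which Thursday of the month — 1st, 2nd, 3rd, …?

Day 26 falls in week ⌈26/7⌉ of the month.
Days 1–7 hold the 1st Thursday, 8–14 the 2nd, 15–21 the 3rd, 22–28 the 4th, 29–31 the 5th.
26 is in the range for the 4th.

4th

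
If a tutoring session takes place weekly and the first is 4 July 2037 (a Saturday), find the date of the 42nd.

The 42nd occurrence is 41 intervals after the first: 41 × 7 = 287 days after 4 July 2037.
July has 31 days — 27 days to the end of July leaves 260.
August has 31 days (229 left).
September has 30 days (199 left).
October has 31 days (168 left).
November has 30 days (138 left).
December has 31 days (107 left).
January has 31 days (76 left).
February has 28 days (48 left).
March has 31 days (17 left).
17 days into April → 17 April 2038.

17 April 2038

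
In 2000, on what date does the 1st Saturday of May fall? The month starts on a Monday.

May 2000 begins on a Monday, so the first Saturday is May 6 (5 days later).

May 6, 2000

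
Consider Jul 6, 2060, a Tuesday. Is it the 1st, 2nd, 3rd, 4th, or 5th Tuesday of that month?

Day 6 falls in week ⌈6/7⌉ of the month.
Days 1–7 hold the 1st Tuesday, 8–14 the 2nd, 15–21 the 3rd, 22–28 the 4th, 29–31 the 5th.
6 is in the range for the 1st.

1st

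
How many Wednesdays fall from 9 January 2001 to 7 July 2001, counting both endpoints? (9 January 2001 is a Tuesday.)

26

9 January 2001 is a Tuesday; the first Wednesday on or after it is 10 January 2001 (1 day later).
From 10 January 2001 to 7 July 2001: 21 + 28 + 31 + 30 + 31 + 30 + 7 = 178 days (rest of January, February, March, April, May, June, July).
178 ÷ 7 = 25 full weeks with remainder 3, so 25 more Wednesdays after the first → 26.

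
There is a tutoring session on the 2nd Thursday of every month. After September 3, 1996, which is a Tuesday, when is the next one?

September 1996 starts on a Sunday; its first Thursday is the 5th, so the 2nd Thursday is the 12th — September 12, 1996.
September 12, 1996 is after September 3, 1996, so that is the next one.

September 12, 1996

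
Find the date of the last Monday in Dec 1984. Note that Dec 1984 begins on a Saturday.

Dec 31, 1984

Dec 1984 begins on a Saturday, so the first Monday is Dec 3 (2 days later).
Dec 1984 has 31 days. Adding weeks: 3, 10, 17, 24, 31 — the last one ≤ 31 is the 31st.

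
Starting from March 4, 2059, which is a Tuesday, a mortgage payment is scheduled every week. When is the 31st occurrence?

The 31st occurrence is 30 intervals after the first: 30 × 7 = 210 days after March 4, 2059.
March has 31 days — 27 days to the end of March leaves 183.
April has 30 days (153 left).
May has 31 days (122 left).
June has 30 days (92 left).
July has 31 days (61 left).
August has 31 days (30 left).
30 days into September → September 30, 2059.

September 30, 2059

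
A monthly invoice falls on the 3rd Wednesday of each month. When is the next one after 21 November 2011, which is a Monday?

21 December 2011

November 2011 starts on a Tuesday; its first Wednesday is the 2nd, so the 3rd Wednesday is the 16th — 16 November 2011.
That is not after 21 November 2011, so look at December 2011.
December 2011 starts on a Thursday; its first Wednesday is the 7th, so the 3rd Wednesday is the 21st — 21 December 2011.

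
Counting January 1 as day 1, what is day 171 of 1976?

Jan has 31 days (171 − 31 = 140 remain).
Feb has 29 days (140 − 29 = 111 remain).
Mar has 31 days (111 − 31 = 80 remain).
Apr has 30 days (80 − 30 = 50 remain).
May has 31 days (50 − 31 = 19 remain).
19 into Jun → Jun 19.

Jun 19, 1976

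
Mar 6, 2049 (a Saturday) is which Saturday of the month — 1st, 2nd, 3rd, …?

1st

Day 6 falls in week ⌈6/7⌉ of the month.
Days 1–7 hold the 1st Saturday, 8–14 the 2nd, 15–21 the 3rd, 22–28 the 4th, 29–31 the 5th.
6 is in the range for the 1st.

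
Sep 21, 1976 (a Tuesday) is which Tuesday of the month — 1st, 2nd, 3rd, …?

Day 21 falls in week ⌈21/7⌉ of the month.
Days 1–7 hold the 1st Tuesday, 8–14 the 2nd, 15–21 the 3rd, 22–28 the 4th, 29–31 the 5th.
21 is in the range for the 3rd.

3rd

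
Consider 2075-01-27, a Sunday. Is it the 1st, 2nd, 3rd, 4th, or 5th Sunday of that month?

Day 27 falls in week ⌈27/7⌉ of the month.
Days 1–7 hold the 1st Sunday, 8–14 the 2nd, 15–21 the 3rd, 22–28 the 4th, 29–31 the 5th.
27 is in the range for the 4th.

4th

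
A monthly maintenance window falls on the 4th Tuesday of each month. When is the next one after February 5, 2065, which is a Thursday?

February 2065 starts on a Sunday; its first Tuesday is the 3rd, so the 4th Tuesday is the 24th — February 24, 2065.
February 24, 2065 is after February 5, 2065, so that is the next one.

February 24, 2065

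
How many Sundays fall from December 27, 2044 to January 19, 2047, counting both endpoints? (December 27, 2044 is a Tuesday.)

107

December 27, 2044 is a Tuesday; the first Sunday on or after it is January 1, 2045 (5 days later).
From January 1, 2045 to January 19, 2047: 364 + 365 + 19 = 748 days (rest of 2045, 2046, to January 19, 2047 in 2047).
748 ÷ 7 = 106 full weeks with remainder 6, so 106 more Sundays after the first → 107.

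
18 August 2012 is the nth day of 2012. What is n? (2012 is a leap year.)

Days in months before August: 31 + 29 + 31 + 30 + 31 + 30 + 31 = 213.
Plus 18 days into August → day 231.

231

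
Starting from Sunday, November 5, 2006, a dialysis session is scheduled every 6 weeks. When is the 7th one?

July 15, 2007

The 7th occurrence is 6 intervals after the first: 6 × 42 = 252 days after November 5, 2006.
November has 30 days — 25 days to the end of November leaves 227.
December has 31 days (196 left).
January has 31 days (165 left).
February has 28 days (137 left).
March has 31 days (106 left).
April has 30 days (76 left).
May has 31 days (45 left).
June has 30 days (15 left).
15 days into July → July 15, 2007.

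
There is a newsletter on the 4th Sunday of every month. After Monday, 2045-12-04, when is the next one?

December 2045 starts on a Friday; its first Sunday is the 3rd, so the 4th Sunday is the 24th — 2045-12-24.
2045-12-24 is after 2045-12-04, so that is the next one.

2045-12-24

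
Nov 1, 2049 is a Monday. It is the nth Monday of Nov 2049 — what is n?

Day 1 falls in week ⌈1/7⌉ of the month.
Days 1–7 hold the 1st Monday, 8–14 the 2nd, 15–21 the 3rd, 22–28 the 4th, 29–31 the 5th.
1 is in the range for the 1st.

1st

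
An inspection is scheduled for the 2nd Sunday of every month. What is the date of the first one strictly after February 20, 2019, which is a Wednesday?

March 10, 2019

February 2019 starts on a Friday; its first Sunday is the 3rd, so the 2nd Sunday is the 10th — February 10, 2019.
That is not after February 20, 2019, so look at March 2019.
March 2019 starts on a Friday; its first Sunday is the 3rd, so the 2nd Sunday is the 10th — March 10, 2019.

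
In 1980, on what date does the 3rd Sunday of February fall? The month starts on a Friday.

February 1980 begins on a Friday, so the first Sunday is February 3 (2 days later).
The 3rd Sunday is 2 weeks later: 3 + 14 = 17.

February 17, 1980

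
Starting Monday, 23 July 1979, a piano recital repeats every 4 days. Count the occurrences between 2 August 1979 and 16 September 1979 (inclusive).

Occurrences land 4·i days after 23 July 1979 for i = 0, 1, 2, …
2 August 1979 is 10 days after the start; 10 ÷ 4 = 2 remainder 2; since the remainder is 2, round up to i = 3. First occurrence in the window: #4 on 4 August 1979 (3×4 = 12 days in).
16 September 1979 is 55 days after the start; 55 ÷ 4 = 13 remainder 3. Last occurrence in the window: #14 on 13 September 1979.
Occurrences #4 through #14: 11 in total.

11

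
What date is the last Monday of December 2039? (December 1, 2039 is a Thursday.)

26 December 2039

December 2039 begins on a Thursday, so the first Monday is December 5 (4 days later).
December 2039 has 31 days. Adding weeks: 5, 12, 19, 26 — the last one ≤ 31 is the 26th.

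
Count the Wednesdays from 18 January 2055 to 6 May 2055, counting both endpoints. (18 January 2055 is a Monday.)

16

18 January 2055 is a Monday; the first Wednesday on or after it is 20 January 2055 (2 days later).
From 20 January 2055 to 6 May 2055: 11 + 28 + 31 + 30 + 6 = 106 days (rest of January, February, March, April, May).
106 ÷ 7 = 15 full weeks with remainder 1, so 15 more Wednesdays after the first → 16.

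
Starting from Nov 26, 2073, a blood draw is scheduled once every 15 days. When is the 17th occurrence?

The 17th occurrence is 16 intervals after the first: 16 × 15 = 240 days after Nov 26, 2073.
Nov has 30 days — 4 days to the end of Nov leaves 236.
Dec has 31 days (205 left).
Jan has 31 days (174 left).
Feb has 28 days (146 left).
Mar has 31 days (115 left).
Apr has 30 days (85 left).
May has 31 days (54 left).
Jun has 30 days (24 left).
24 days into Jul → Jul 24, 2074.

Jul 24, 2074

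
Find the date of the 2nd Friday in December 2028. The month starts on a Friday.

December 2028 begins on a Friday, so the first Friday is December 1.
The 2nd Friday is 1 weeks later: 1 + 7 = 8.

2028-12-08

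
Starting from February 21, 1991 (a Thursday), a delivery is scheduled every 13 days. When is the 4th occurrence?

April 1, 1991

The 4th occurrence is 3 intervals after the first: 3 × 13 = 39 days after February 21, 1991.
February has 28 days — 7 days to the end of February leaves 32.
March has 31 days (1 left).
1 day into April → April 1, 1991.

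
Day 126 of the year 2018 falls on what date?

May 6, 2018

January has 31 days (126 − 31 = 95 remain).
February has 28 days (95 − 28 = 67 remain).
March has 31 days (67 − 31 = 36 remain).
April has 30 days (36 − 30 = 6 remain).
6 into May → May 6.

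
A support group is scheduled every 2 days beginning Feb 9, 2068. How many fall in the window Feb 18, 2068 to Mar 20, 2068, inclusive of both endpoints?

Occurrences land 2·i days after Feb 9, 2068 for i = 0, 1, 2, …
Feb 18, 2068 is 9 days after the start; 9 ÷ 2 = 4 remainder 1; since the remainder is 1, round up to i = 5. First occurrence in the window: #6 on Feb 19, 2068 (5×2 = 10 days in).
Mar 20, 2068 is 40 days after the start; 40 ÷ 2 = 20 remainder 0. Last occurrence in the window: #21 on Mar 20, 2068.
Occurrences #6 through #21: 16 in total.

16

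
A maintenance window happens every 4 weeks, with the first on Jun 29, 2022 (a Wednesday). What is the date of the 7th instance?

The 7th occurrence is 6 intervals after the first: 6 × 28 = 168 days after Jun 29, 2022.
Jun has 30 days — 1 day to the end of Jun leaves 167.
Jul has 31 days (136 left).
Aug has 31 days (105 left).
Sep has 30 days (75 left).
Oct has 31 days (44 left).
Nov has 30 days (14 left).
14 days into Dec → Dec 14, 2022.

Dec 14, 2022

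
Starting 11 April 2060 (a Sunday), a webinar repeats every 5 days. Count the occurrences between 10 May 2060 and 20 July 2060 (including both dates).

Occurrences land 5·i days after 11 April 2060 for i = 0, 1, 2, …
10 May 2060 is 29 days after the start; 29 ÷ 5 = 5 remainder 4; since the remainder is 4, round up to i = 6. First occurrence in the window: #7 on 11 May 2060 (6×5 = 30 days in).
20 July 2060 is 100 days after the start; 100 ÷ 5 = 20 remainder 0. Last occurrence in the window: #21 on 20 July 2060.
Occurrences #7 through #21: 15 in total.

15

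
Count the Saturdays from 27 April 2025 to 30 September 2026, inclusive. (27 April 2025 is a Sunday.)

27 April 2025 is a Sunday; the first Saturday on or after it is 3 May 2025 (6 days later).
From 3 May 2025 to 30 September 2026: 242 + 273 = 515 days (rest of 2025, to 30 September 2026 in 2026).
515 ÷ 7 = 73 full weeks with remainder 4, so 73 more Saturdays after the first → 74.

74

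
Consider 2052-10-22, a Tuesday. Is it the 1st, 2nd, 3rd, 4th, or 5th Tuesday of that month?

4th

Day 22 falls in week ⌈22/7⌉ of the month.
Days 1–7 hold the 1st Tuesday, 8–14 the 2nd, 15–21 the 3rd, 22–28 the 4th, 29–31 the 5th.
22 is in the range for the 4th.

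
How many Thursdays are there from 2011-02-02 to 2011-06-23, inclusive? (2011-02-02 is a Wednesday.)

21

2011-02-02 is a Wednesday; the first Thursday on or after it is 2011-02-03 (1 day later).
From 2011-02-03 to 2011-06-23: 25 + 31 + 30 + 31 + 23 = 140 days (rest of February, March, April, May, June).
140 ÷ 7 = 20 full weeks with remainder 0, so 20 more Thursdays after the first → 21.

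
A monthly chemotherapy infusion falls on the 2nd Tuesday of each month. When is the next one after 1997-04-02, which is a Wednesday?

April 1997 starts on a Tuesday; its first Tuesday is the 1st, so the 2nd Tuesday is the 8th — 1997-04-08.
1997-04-08 is after 1997-04-02, so that is the next one.

1997-04-08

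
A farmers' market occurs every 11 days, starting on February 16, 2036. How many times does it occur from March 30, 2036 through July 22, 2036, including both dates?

11

Occurrences land 11·i days after February 16, 2036 for i = 0, 1, 2, …
March 30, 2036 is 43 days after the start; 43 ÷ 11 = 3 remainder 10; since the remainder is 10, round up to i = 4. First occurrence in the window: #5 on March 31, 2036 (4×11 = 44 days in).
July 22, 2036 is 157 days after the start; 157 ÷ 11 = 14 remainder 3. Last occurrence in the window: #15 on July 19, 2036.
Occurrences #5 through #15: 11 in total.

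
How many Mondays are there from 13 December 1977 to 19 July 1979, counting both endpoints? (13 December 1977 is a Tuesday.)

13 December 1977 is a Tuesday; the first Monday on or after it is 19 December 1977 (6 days later).
From 19 December 1977 to 19 July 1979: 12 + 365 + 200 = 577 days (rest of 1977, 1978, to 19 July 1979 in 1979).
577 ÷ 7 = 82 full weeks with remainder 3, so 82 more Mondays after the first → 83.

83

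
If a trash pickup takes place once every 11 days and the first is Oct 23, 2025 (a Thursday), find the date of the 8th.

Jan 8, 2026

The 8th occurrence is 7 intervals after the first: 7 × 11 = 77 days after Oct 23, 2025.
Oct has 31 days — 8 days to the end of Oct leaves 69.
Nov has 30 days (39 left).
Dec has 31 days (8 left).
8 days into Jan → Jan 8, 2026.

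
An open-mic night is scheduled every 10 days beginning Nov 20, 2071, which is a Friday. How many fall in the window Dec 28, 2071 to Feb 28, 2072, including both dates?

Occurrences land 10·i days after Nov 20, 2071 for i = 0, 1, 2, …
Dec 28, 2071 is 38 days after the start; 38 ÷ 10 = 3 remainder 8; since the remainder is 8, round up to i = 4. First occurrence in the window: #5 on Dec 30, 2071 (4×10 = 40 days in).
Feb 28, 2072 is 100 days after the start; 100 ÷ 10 = 10 remainder 0. Last occurrence in the window: #11 on Feb 28, 2072.
Occurrences #5 through #11: 7 in total.

7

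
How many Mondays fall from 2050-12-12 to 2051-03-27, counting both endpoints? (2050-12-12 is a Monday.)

16

2050-12-12 is a Monday; the first Monday on or after it is 2050-12-12.
From 2050-12-12 to 2051-03-27: 19 + 31 + 28 + 27 = 105 days (rest of December, January, February, March).
105 ÷ 7 = 15 full weeks with remainder 0, so 15 more Mondays after the first → 16.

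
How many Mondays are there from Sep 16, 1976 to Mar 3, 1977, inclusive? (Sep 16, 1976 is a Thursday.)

Sep 16, 1976 is a Thursday; the first Monday on or after it is Sep 20, 1976 (4 days later).
From Sep 20, 1976 to Mar 3, 1977: 10 + 31 + 30 + 31 + 31 + 28 + 3 = 164 days (rest of Sep, Oct, Nov, Dec, Jan, Feb, Mar).
164 ÷ 7 = 23 full weeks with remainder 3, so 23 more Mondays after the first → 24.

24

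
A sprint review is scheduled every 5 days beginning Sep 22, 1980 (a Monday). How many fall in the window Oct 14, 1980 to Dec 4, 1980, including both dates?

10

Occurrences land 5·i days after Sep 22, 1980 for i = 0, 1, 2, …
Oct 14, 1980 is 22 days after the start; 22 ÷ 5 = 4 remainder 2; since the remainder is 2, round up to i = 5. First occurrence in the window: #6 on Oct 17, 1980 (5×5 = 25 days in).
Dec 4, 1980 is 73 days after the start; 73 ÷ 5 = 14 remainder 3. Last occurrence in the window: #15 on Dec 1, 1980.
Occurrences #6 through #15: 10 in total.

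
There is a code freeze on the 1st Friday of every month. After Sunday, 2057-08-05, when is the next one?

2057-09-07

August 2057 starts on a Wednesday, so its 1st Friday is 2057-08-03 (2 days in).
That is not after 2057-08-05, so look at September 2057.
September 2057 starts on a Saturday, so its 1st Friday is 2057-09-07 (6 days in).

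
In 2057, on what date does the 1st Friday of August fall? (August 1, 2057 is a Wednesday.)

August 3, 2057

August 2057 begins on a Wednesday, so the first Friday is August 3 (2 days later).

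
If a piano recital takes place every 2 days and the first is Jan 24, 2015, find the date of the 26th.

The 26th occurrence is 25 intervals after the first: 25 × 2 = 50 days after Jan 24, 2015.
Jan has 31 days — 7 days to the end of Jan leaves 43.
Feb has 28 days (15 left).
15 days into Mar → Mar 15, 2015.

Mar 15, 2015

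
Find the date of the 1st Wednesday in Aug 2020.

Aug 5, 2020

Aug 2020 begins on a Saturday, so the first Wednesday is Aug 5 (4 days later).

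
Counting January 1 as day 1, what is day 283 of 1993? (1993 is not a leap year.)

January has 31 days (283 − 31 = 252 remain).
February has 28 days (252 − 28 = 224 remain).
March has 31 days (224 − 31 = 193 remain).
April has 30 days (193 − 30 = 163 remain).
May has 31 days (163 − 31 = 132 remain).
June has 30 days (132 − 30 = 102 remain).
July has 31 days (102 − 31 = 71 remain).
August has 31 days (71 − 31 = 40 remain).
September has 30 days (40 − 30 = 10 remain).
10 into October → October 10.

1993-10-10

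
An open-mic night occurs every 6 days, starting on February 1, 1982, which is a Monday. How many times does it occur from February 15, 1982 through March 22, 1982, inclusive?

Occurrences land 6·i days after February 1, 1982 for i = 0, 1, 2, …
February 15, 1982 is 14 days after the start; 14 ÷ 6 = 2 remainder 2; since the remainder is 2, round up to i = 3. First occurrence in the window: #4 on February 19, 1982 (3×6 = 18 days in).
March 22, 1982 is 49 days after the start; 49 ÷ 6 = 8 remainder 1. Last occurrence in the window: #9 on March 21, 1982.
Occurrences #4 through #9: 6 in total.

6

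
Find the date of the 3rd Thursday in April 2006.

April 20, 2006

The first Thursday of April 2006 is April 6.
The 3rd Thursday is 2 weeks later: 6 + 14 = 20.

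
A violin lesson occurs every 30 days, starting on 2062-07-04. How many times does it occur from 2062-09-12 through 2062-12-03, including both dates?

3

Occurrences land 30·i days after 2062-07-04 for i = 0, 1, 2, …
2062-09-12 is 70 days after the start; 70 ÷ 30 = 2 remainder 10; since the remainder is 10, round up to i = 3. First occurrence in the window: #4 on 2062-10-02 (3×30 = 90 days in).
2062-12-03 is 152 days after the start; 152 ÷ 30 = 5 remainder 2. Last occurrence in the window: #6 on 2062-12-01.
Occurrences #4 through #6: 3 in total.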